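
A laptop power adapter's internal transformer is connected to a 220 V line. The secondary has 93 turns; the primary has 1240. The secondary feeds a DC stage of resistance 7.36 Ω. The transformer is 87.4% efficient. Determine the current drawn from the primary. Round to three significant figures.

I_p ≈ 0.192 A

V_s = 220 × 93/1240 = 16.500 V.
I_s = V_s/R = 16.500/7.36 = 2.2418 A.
P_out = V_s I_s = 16.500 × 2.2418 = 36.990 W.
P_in = P_out/η = 36.990/0.874 = 42.323 W.
I_p = P_in/V_p = 42.323/220 = 0.192 A.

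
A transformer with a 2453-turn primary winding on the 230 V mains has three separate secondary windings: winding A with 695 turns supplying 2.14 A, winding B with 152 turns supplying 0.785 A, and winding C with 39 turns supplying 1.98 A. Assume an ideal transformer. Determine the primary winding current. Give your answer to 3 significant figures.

I_p ≈ 0.686 A

V_A = 230 × 695/2453 = 65.165 V; V_B = 230 × 152/2453 = 14.252 V; V_C = 230 × 39/2453 = 3.6567 V.
P_out = V_A I_A + V_B I_B + V_C I_C = 65.165×2.14 + 14.252×0.785 + 3.6567×1.98 = 139.45 + 11.188 + 7.2404 = 157.88 W.
Ideal ⇒ P_in = P_out, so I_p = P_out/V_p = 157.88/230 = 0.686 A.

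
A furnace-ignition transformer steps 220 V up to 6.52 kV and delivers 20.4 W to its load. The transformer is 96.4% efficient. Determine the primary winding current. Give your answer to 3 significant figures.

P_in = P_out/η = 20.4/0.964 = 21.162 W.
I_p = P_in/V_p = 21.162/220 = 0.0962 A.

I_p ≈ 0.0962 A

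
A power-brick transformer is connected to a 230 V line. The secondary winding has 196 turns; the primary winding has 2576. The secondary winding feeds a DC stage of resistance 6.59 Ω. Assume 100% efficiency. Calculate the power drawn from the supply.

V_s = V_p × N_s/N_p = 230 × 196/2576 = 17.500 V.
I_s = V_s/R = 17.500/6.59 = 2.6555 A.
I_p = I_s × N_s/N_p = 2.6555 × 196/2576 = 0.20205 A.
P = V_p I_p = 230 × 0.20205 = 46.5 W.

P ≈ 46.5 W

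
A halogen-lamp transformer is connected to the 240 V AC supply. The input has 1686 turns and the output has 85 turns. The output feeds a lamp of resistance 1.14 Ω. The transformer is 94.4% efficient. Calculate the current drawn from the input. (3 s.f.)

V_out = 240 × 85/1686 = 12.100 V.
I_out = V_out/R = 12.100/1.14 = 10.614 A.
P_out = V_out I_out = 12.100 × 10.614 = 128.42 W.
P_in = P_out/η = 128.42/0.944 = 136.04 W.
I_in = P_in/V_in = 136.04/240 = 0.567 A.

I_in ≈ 0.567 A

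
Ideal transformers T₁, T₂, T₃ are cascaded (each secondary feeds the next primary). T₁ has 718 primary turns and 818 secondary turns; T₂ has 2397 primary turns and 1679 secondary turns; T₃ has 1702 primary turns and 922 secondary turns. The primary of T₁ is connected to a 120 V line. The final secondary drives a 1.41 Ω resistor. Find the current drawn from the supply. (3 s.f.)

Secondary of T₁: V = 120.00 × 818/718 = 136.71 V.
Secondary of T₂: V = 136.71 × 1679/2397 = 95.762 V.
Secondary of T₃: V = 95.762 × 922/1702 = 51.876 V.
I_load = 51.876/1.41 = 36.791 A, so P_out = 51.876 × 36.791 = 1908.6 W.
All ideal ⇒ P_in = P_out, so I_supply = 1908.6/120 = 15.9 A.

I_supply ≈ 15.9 A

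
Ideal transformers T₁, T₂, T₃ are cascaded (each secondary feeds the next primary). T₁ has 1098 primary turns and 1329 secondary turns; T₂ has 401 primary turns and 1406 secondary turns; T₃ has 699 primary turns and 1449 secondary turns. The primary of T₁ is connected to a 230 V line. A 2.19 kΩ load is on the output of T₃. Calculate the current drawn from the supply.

Secondary of T₁: V = 230.00 × 1329/1098 = 278.39 V.
Secondary of T₂: V = 278.39 × 1406/401 = 976.09 V.
Secondary of T₃: V = 976.09 × 1449/699 = 2023.4 V.
I_load = 2023.4/2190 = 0.92393 A, so P_out = 2023.4 × 0.92393 = 1869.5 W.
All ideal ⇒ P_in = P_out, so I_supply = 1869.5/230 = 8.13 A.

I_supply ≈ 8.13 A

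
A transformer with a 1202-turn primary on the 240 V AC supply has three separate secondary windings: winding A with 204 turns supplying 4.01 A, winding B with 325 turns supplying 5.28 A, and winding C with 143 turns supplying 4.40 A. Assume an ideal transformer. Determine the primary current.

V_A = 240 × 204/1202 = 40.732 V; V_B = 240 × 325/1202 = 64.892 V; V_C = 240 × 143/1202 = 28.552 V.
P_out = V_A I_A + V_B I_B + V_C I_C = 40.732×4.01 + 64.892×5.28 + 28.552×4.40 = 163.34 + 342.63 + 125.63 = 631.60 W.
Ideal ⇒ P_in = P_out, so I_p = P_out/V_p = 631.60/240 = 2.63 A.

I_p ≈ 2.63 A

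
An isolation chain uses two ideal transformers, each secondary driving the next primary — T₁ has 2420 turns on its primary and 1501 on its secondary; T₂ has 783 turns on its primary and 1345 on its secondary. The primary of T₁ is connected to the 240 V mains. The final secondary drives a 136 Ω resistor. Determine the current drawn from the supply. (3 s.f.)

After T₁: V = 240.00 × 1501/2420 = 148.86 V.
After T₂: V = 148.86 × 1345/783 = 255.70 V.
I_load = 255.70/136 = 1.8802 A, so P_out = 255.70 × 1.8802 = 480.77 W.
All ideal ⇒ P_in = P_out, so I_supply = 480.77/240 = 2.00 A.

I_supply ≈ 2.00 A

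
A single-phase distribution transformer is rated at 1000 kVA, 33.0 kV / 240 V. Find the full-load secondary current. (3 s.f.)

I_s = S/V_s = 1000000/240 = 4170 A.

I_s ≈ 4170 A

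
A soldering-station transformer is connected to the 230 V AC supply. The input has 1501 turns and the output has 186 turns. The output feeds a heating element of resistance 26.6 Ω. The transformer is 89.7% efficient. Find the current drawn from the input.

I_in ≈ 0.148 A

V_out = 230 × 186/1501 = 28.501 V.
I_out = V_out/R = 28.501/26.6 = 1.0715 A.
P_out = V_out I_out = 28.501 × 1.0715 = 30.538 W.
P_in = P_out/η = 30.538/0.897 = 34.044 W.
I_in = P_in/V_in = 34.044/230 = 0.148 A.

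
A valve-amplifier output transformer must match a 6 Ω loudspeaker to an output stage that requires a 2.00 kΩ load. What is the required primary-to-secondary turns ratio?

N_p/N_s ≈ 18.3

Z_p/Z_s = (N_p/N_s)², so N_p/N_s = √(2000/6) = √333 = 18.3.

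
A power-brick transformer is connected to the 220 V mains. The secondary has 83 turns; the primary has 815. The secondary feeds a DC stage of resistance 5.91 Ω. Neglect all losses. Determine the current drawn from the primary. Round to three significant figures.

V_s = V_p × N_s/N_p = 220 × 83/815 = 22.405 V.
I_s = V_s/R = 22.405/5.91 = 3.7910 A.
For an ideal transformer I_p N_p = I_s N_s, so I_p = 3.7910 × 83/815 = 0.386 A.

I_p ≈ 0.386 A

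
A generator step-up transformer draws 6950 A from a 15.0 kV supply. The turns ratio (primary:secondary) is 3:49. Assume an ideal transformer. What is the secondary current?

I_s/I_p = N_p/N_s, so I_s = 6950 × 3/49 = 426 A.

I_s ≈ 426 A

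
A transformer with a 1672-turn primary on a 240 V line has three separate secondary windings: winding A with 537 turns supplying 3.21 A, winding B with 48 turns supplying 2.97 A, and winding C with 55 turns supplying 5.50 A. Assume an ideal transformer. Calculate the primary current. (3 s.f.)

I_p ≈ 1.30 A

V_A = 240 × 537/1672 = 77.081 V; V_B = 240 × 48/1672 = 6.8900 V; V_C = 240 × 55/1672 = 7.8947 V.
P_out = V_A I_A + V_B I_B + V_C I_C = 77.081×3.21 + 6.8900×2.97 + 7.8947×5.50 = 247.43 + 20.463 + 43.421 = 311.32 W.
Ideal ⇒ P_in = P_out, so I_p = P_out/V_p = 311.32/240 = 1.30 A.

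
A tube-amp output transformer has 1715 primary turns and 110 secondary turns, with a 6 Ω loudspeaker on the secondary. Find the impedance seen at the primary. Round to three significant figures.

Z_p ≈ 1460 Ω

Z_p = (N_p/N_s)² × Z_s = (1715/110)² × 6 = 1460 Ω.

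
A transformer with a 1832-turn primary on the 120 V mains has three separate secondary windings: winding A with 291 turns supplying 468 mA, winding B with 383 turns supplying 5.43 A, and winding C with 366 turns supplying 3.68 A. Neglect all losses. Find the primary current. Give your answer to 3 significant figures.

V_A = 120 × 291/1832 = 19.061 V; V_B = 120 × 383/1832 = 25.087 V; V_C = 120 × 366/1832 = 23.974 V.
P_out = V_A I_A + V_B I_B + V_C I_C = 19.061×0.468 + 25.087×5.43 + 23.974×3.68 = 8.9206 + 136.22 + 88.224 = 233.37 W.
Ideal ⇒ P_in = P_out, so I_p = P_out/V_p = 233.37/120 = 1.94 A.

I_p ≈ 1.94 A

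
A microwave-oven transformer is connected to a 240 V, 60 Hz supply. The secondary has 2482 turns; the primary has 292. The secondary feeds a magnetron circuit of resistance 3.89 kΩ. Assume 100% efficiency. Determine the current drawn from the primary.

V_s = V_p × N_s/N_p = 240 × 2482/292 = 2040.0 V.
I_s = V_s/R = 2040.0/3890 = 0.52442 A.
For an ideal transformer I_p N_p = I_s N_s, so I_p = 0.52442 × 2482/292 = 4.46 A.

I_p ≈ 4.46 A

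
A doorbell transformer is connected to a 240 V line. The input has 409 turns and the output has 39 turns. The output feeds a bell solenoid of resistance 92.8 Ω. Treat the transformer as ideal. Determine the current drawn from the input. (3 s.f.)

V_out = V_in × N_out/N_in = 240 × 39/409 = 22.885 V.
I_out = V_out/R = 22.885/92.8 = 0.24661 A.
For an ideal transformer I_in N_in = I_out N_out, so I_in = 0.24661 × 39/409 = 0.0235 A.

I_in ≈ 0.0235 A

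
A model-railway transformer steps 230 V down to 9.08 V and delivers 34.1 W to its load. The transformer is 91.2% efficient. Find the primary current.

I_p ≈ 0.163 A

P_in = P_out/η = 34.1/0.912 = 37.390 W.
I_p = P_in/V_p = 37.390/230 = 0.163 A.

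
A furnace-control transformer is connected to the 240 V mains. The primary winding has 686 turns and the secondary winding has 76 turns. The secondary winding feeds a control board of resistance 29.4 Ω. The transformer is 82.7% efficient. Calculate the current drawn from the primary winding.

V_s = 240 × 76/686 = 26.589 V.
I_s = V_s/R = 26.589/29.4 = 0.90439 A.
P_out = V_s I_s = 26.589 × 0.90439 = 24.047 W.
P_in = P_out/η = 24.047/0.827 = 29.077 W.
I_p = P_in/V_p = 29.077/240 = 0.121 A.

I_p ≈ 0.121 A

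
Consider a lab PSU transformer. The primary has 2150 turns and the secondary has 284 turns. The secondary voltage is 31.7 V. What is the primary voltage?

V_p ≈ 240 V

V_p/V_s = N_p/N_s, so V_p = 31.7 × 2150/284 = 240 V.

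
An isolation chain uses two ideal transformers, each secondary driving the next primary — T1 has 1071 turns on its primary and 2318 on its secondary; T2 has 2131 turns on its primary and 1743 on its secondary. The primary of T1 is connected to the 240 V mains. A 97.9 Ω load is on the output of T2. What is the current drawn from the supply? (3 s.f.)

After T1: V = 240.00 × 2318/1071 = 519.44 V.
After T2: V = 519.44 × 1743/2131 = 424.86 V.
I_load = 424.86/97.9 = 4.3398 A, so P_out = 424.86 × 4.3398 = 1843.8 W.
All ideal ⇒ P_in = P_out, so I_supply = 1843.8/240 = 7.68 A.

I_supply ≈ 7.68 A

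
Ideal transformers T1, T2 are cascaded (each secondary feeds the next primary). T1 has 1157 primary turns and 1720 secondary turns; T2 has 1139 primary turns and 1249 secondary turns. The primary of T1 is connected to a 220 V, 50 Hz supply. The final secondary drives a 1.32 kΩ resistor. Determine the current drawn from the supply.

After T1: V = 220.00 × 1720/1157 = 327.05 V.
After T2: V = 327.05 × 1249/1139 = 358.64 V.
I_load = 358.64/1320 = 0.27170 A, so P_out = 358.64 × 0.27170 = 97.440 W.
All ideal ⇒ P_in = P_out, so I_supply = 97.440/220 = 0.443 A.

I_supply ≈ 0.443 A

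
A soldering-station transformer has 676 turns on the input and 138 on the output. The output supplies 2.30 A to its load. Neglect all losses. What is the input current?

I_in ≈ 0.470 A

For an ideal transformer I_in/I_out = N_out/N_in, so I_in = 2.30 × 138/676 = 0.470 A.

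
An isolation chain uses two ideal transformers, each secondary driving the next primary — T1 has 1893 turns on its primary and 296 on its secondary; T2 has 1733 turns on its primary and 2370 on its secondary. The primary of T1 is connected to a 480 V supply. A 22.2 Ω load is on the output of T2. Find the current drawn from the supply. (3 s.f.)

After T1: V = 480.00 × 296/1893 = 75.055 V.
After T2: V = 75.055 × 2370/1733 = 102.64 V.
I_load = 102.64/22.2 = 4.6236 A, so P_out = 102.64 × 4.6236 = 474.58 W.
All ideal ⇒ P_in = P_out, so I_supply = 474.58/480 = 0.989 A.

I_supply ≈ 0.989 A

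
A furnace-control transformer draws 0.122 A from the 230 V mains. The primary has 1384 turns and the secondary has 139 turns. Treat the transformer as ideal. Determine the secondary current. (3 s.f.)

I_s/I_p = N_p/N_s, so I_s = 0.122 × 1384/139 = 1.21 A.

I_s ≈ 1.21 A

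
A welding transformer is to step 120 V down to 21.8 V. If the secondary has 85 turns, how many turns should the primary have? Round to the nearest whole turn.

N_p/N_s = V_p/V_s, so N_p = 85 × 120/21.8 = 467.9 ≈ 468 turns.

N_p = 468 turns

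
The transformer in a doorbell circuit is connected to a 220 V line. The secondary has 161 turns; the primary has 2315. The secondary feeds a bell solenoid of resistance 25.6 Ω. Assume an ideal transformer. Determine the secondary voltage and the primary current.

V_s ≈ 15.3 V, I_p ≈ 0.0416 A

V_s = V_p × N_s/N_p = 220 × 161/2315 = 15.300 V.
I_s = V_s/R = 15.300/25.6 = 0.59766 A.
I_p = I_s × N_s/N_p = 0.59766 × 161/2315 = 0.0416 A.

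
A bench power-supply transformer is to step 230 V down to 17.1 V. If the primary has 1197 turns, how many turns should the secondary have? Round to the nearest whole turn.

N_s/N_p = V_s/V_p, so N_s = 1197 × 17.1/230 = 89.0 ≈ 89 turns.

N_s = 89 turns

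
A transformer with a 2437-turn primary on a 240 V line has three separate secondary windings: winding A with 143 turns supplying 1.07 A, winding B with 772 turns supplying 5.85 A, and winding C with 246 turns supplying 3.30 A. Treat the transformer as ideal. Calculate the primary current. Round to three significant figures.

V_A = 240 × 143/2437 = 14.083 V; V_B = 240 × 772/2437 = 76.028 V; V_C = 240 × 246/2437 = 24.227 V.
P_out = V_A I_A + V_B I_B + V_C I_C = 14.083×1.07 + 76.028×5.85 + 24.227×3.30 = 15.069 + 444.76 + 79.947 = 539.78 W.
Ideal ⇒ P_in = P_out, so I_p = P_out/V_p = 539.78/240 = 2.25 A.

I_p ≈ 2.25 A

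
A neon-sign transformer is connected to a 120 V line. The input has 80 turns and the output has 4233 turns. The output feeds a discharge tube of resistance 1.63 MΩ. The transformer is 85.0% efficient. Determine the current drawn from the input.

I_in ≈ 0.242 A

V_out = 120 × 4233/80 = 6349.5 V.
I_out = V_out/R = 6349.5/(1.63×10^6) = 0.0038954 A.
P_out = V_out I_out = 6349.5 × 0.0038954 = 24.734 W.
P_in = P_out/η = 24.734/0.850 = 29.099 W.
I_in = P_in/V_in = 29.099/120 = 0.242 A.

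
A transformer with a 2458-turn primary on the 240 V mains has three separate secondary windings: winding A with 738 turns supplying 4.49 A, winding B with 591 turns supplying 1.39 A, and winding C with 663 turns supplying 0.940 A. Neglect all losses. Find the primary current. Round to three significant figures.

V_A = 240 × 738/2458 = 72.059 V; V_B = 240 × 591/2458 = 57.705 V; V_C = 240 × 663/2458 = 64.736 V.
P_out = V_A I_A + V_B I_B + V_C I_C = 72.059×4.49 + 57.705×1.39 + 64.736×0.940 = 323.54 + 80.211 + 60.851 = 464.61 W.
Ideal ⇒ P_in = P_out, so I_p = P_out/V_p = 464.61/240 = 1.94 A.

I_p ≈ 1.94 A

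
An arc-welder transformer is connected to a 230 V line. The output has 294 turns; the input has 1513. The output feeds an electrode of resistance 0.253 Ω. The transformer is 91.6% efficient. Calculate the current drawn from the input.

I_in ≈ 37.5 A

V_out = 230 × 294/1513 = 44.693 V.
I_out = V_out/R = 44.693/0.253 = 176.65 A.
P_out = V_out I_out = 44.693 × 176.65 = 7895.0 W.
P_in = P_out/η = 7895.0/0.916 = 8619.0 W.
I_in = P_in/V_in = 8619.0/230 = 37.5 A.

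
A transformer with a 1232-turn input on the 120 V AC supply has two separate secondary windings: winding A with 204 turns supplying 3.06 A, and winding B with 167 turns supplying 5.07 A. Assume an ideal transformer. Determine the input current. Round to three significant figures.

V_A = 120 × 204/1232 = 19.870 V; V_B = 120 × 167/1232 = 16.266 V.
P_out = V_A I_A + V_B I_B = 19.870×3.06 + 16.266×5.07 = 60.803 + 82.470 = 143.27 W.
Ideal ⇒ P_in = P_out, so I_in = P_out/V_in = 143.27/120 = 1.19 A.

I_in ≈ 1.19 A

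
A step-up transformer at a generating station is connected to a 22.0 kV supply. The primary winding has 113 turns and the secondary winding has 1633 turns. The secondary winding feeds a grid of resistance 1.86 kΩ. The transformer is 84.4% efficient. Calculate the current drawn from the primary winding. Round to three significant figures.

V_s = 22000 × 1633/113 = 317930 V.
I_s = V_s/R = 317930/1860 = 170.93 A.
P_out = V_s I_s = 317930 × 170.93 = 5.4344×10^7 W.
P_in = P_out/η = 5.4344×10^7/0.844 = 6.4388×10^7 W.
I_p = P_in/V_p = 6.4388×10^7/22000 = 2930 A.

I_p ≈ 2930 A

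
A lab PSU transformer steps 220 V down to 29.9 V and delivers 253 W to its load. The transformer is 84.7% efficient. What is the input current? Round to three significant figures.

P_in = P_out/η = 253/0.847 = 298.70 W.
I_in = P_in/V_in = 298.70/220 = 1.36 A.

I_in ≈ 1.36 A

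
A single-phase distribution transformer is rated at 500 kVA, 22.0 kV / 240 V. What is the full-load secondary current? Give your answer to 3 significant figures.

I_s ≈ 2080 A

I_s = S/V_s = 500000/240 = 2080 A.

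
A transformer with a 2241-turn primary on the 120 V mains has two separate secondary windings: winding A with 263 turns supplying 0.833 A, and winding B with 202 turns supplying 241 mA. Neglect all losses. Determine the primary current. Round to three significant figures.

I_p ≈ 0.119 A

V_A = 120 × 263/2241 = 14.083 V; V_B = 120 × 202/2241 = 10.817 V.
P_out = V_A I_A + V_B I_B = 14.083×0.833 + 10.817×0.241 = 11.731 + 2.6068 = 14.338 W.
Ideal ⇒ P_in = P_out, so I_p = P_out/V_p = 14.338/120 = 0.119 A.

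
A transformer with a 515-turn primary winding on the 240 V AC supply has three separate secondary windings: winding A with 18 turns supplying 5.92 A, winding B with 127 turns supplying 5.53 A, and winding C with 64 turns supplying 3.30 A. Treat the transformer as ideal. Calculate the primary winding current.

V_A = 240 × 18/515 = 8.3883 V; V_B = 240 × 127/515 = 59.184 V; V_C = 240 × 64/515 = 29.825 V.
P_out = V_A I_A + V_B I_B + V_C I_C = 8.3883×5.92 + 59.184×5.53 + 29.825×3.30 = 49.659 + 327.29 + 98.423 = 475.37 W.
Ideal ⇒ P_in = P_out, so I_p = P_out/V_p = 475.37/240 = 1.98 A.

I_p ≈ 1.98 A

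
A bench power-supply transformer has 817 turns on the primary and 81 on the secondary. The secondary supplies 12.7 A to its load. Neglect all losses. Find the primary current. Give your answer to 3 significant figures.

For an ideal transformer I_p/I_s = N_s/N_p, so I_p = 12.7 × 81/817 = 1.26 A.

I_p ≈ 1.26 A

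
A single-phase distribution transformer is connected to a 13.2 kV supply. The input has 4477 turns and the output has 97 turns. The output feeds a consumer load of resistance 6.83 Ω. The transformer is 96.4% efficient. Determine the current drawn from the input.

V_out = 13200 × 97/4477 = 286.00 V.
I_out = V_out/R = 286.00/6.83 = 41.873 A.
P_out = V_out I_out = 286.00 × 41.873 = 11976 W.
P_in = P_out/η = 11976/0.964 = 12423 W.
I_in = P_in/V_in = 12423/13200 = 0.941 A.

I_in ≈ 0.941 A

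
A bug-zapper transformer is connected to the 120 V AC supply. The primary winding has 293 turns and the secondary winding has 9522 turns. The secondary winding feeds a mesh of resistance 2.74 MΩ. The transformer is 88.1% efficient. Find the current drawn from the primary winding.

I_p ≈ 0.0525 A

V_s = 120 × 9522/293 = 3899.8 V.
I_s = V_s/R = 3899.8/(2.74×10^6) = 0.0014233 A.
P_out = V_s I_s = 3899.8 × 0.0014233 = 5.5505 W.
P_in = P_out/η = 5.5505/0.881 = 6.3002 W.
I_p = P_in/V_p = 6.3002/120 = 0.0525 A.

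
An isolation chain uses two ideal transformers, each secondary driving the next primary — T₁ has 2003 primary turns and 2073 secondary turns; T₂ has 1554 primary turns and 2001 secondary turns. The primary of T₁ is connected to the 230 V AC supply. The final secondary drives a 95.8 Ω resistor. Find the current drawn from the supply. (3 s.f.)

Secondary of T₁: V = 230.00 × 2073/2003 = 238.04 V.
Secondary of T₂: V = 238.04 × 2001/1554 = 306.51 V.
I_load = 306.51/95.8 = 3.1995 A, so P_out = 306.51 × 3.1995 = 980.66 W.
All ideal ⇒ P_in = P_out, so I_supply = 980.66/230 = 4.26 A.

I_supply ≈ 4.26 A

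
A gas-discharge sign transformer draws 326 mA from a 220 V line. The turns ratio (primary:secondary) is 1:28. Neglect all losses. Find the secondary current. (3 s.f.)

I_s/I_p = N_p/N_s, so I_s = 0.326 × 1/28 = 0.0116 A.

I_s ≈ 0.0116 A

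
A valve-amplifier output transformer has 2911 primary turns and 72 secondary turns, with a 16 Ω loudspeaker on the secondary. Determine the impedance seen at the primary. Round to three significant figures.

Z_p = (N_p/N_s)² × Z_s = (2911/72)² × 16 = 26200 Ω.

Z_p ≈ 26200 Ω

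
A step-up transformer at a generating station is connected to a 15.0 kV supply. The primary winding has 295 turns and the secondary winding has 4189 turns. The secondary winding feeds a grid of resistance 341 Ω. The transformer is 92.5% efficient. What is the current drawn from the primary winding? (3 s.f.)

I_p ≈ 9590 A

V_s = 15000 × 4189/295 = 213000 V.
I_s = V_s/R = 213000/341 = 624.63 A.
P_out = V_s I_s = 213000 × 624.63 = 1.3305×10^8 W.
P_in = P_out/η = 1.3305×10^8/0.925 = 1.4383×10^8 W.
I_p = P_in/V_p = 1.4383×10^8/15000 = 9590 A.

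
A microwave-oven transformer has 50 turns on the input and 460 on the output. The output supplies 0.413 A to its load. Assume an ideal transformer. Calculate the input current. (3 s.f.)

For an ideal transformer I_in/I_out = N_out/N_in, so I_in = 0.413 × 460/50 = 3.80 A.

I_in ≈ 3.80 A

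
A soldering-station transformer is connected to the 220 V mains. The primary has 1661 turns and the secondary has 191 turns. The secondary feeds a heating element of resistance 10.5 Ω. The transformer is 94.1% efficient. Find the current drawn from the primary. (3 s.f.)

I_p ≈ 0.294 A

V_s = 220 × 191/1661 = 25.298 V.
I_s = V_s/R = 25.298/10.5 = 2.4093 A.
P_out = V_s I_s = 25.298 × 2.4093 = 60.951 W.
P_in = P_out/η = 60.951/0.941 = 64.773 W.
I_p = P_in/V_p = 64.773/220 = 0.294 A.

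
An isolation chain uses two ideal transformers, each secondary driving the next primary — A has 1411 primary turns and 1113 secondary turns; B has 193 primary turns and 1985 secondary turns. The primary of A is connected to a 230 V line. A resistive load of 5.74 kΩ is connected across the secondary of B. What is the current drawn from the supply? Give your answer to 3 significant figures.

I_supply ≈ 2.64 A

After A: V = 230.00 × 1113/1411 = 181.42 V.
After B: V = 181.42 × 1985/193 = 1865.9 V.
I_load = 1865.9/5740 = 0.32508 A, so P_out = 1865.9 × 0.32508 = 606.58 W.
All ideal ⇒ P_in = P_out, so I_supply = 606.58/230 = 2.64 A.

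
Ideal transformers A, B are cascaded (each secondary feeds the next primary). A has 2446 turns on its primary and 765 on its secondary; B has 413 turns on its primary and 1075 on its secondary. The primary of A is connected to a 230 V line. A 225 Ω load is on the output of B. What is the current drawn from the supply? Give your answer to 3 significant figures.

Secondary of A: V = 230.00 × 765/2446 = 71.934 V.
Secondary of B: V = 71.934 × 1075/413 = 187.24 V.
I_load = 187.24/225 = 0.83216 A, so P_out = 187.24 × 0.83216 = 155.81 W.
All ideal ⇒ P_in = P_out, so I_supply = 155.81/230 = 0.677 A.

I_supply ≈ 0.677 A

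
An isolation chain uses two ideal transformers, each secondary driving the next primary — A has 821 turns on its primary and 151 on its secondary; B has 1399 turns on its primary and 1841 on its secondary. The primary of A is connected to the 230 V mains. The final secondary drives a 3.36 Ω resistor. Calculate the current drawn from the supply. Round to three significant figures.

I_supply ≈ 4.01 A

After A: V = 230.00 × 151/821 = 42.302 V.
After B: V = 42.302 × 1841/1399 = 55.667 V.
I_load = 55.667/3.36 = 16.568 A, so P_out = 55.667 × 16.568 = 922.27 W.
All ideal ⇒ P_in = P_out, so I_supply = 922.27/230 = 4.01 A.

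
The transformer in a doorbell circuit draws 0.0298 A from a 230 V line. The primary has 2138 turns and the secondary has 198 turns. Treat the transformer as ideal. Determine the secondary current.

I_s/I_p = N_p/N_s, so I_s = 0.0298 × 2138/198 = 0.322 A.

I_s ≈ 0.322 A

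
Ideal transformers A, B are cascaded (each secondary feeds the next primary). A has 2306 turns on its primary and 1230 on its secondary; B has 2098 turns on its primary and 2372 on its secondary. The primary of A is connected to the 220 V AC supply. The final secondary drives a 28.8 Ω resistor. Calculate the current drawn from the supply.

I_supply ≈ 2.78 A

After A: V = 220.00 × 1230/2306 = 117.35 V.
After B: V = 117.35 × 2372/2098 = 132.67 V.
I_load = 132.67/28.8 = 4.6066 A, so P_out = 132.67 × 4.6066 = 611.17 W.
All ideal ⇒ P_in = P_out, so I_supply = 611.17/220 = 2.78 A.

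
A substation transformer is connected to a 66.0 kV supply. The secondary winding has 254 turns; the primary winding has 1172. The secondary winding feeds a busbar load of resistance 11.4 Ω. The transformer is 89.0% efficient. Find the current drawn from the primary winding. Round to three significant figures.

V_s = 66000 × 254/1172 = 14304 V.
I_s = V_s/R = 14304/11.4 = 1254.7 A.
P_out = V_s I_s = 14304 × 1254.7 = 1.7947×10^7 W.
P_in = P_out/η = 1.7947×10^7/0.890 = 2.0165×10^7 W.
I_p = P_in/V_p = 2.0165×10^7/66000 = 306 A.

I_p ≈ 306 A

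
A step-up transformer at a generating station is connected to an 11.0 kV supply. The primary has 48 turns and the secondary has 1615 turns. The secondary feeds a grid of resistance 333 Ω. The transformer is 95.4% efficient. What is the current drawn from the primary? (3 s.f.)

V_s = 11000 × 1615/48 = 370100 V.
I_s = V_s/R = 370100/333 = 1111.4 A.
P_out = V_s I_s = 370100 × 1111.4 = 4.1134×10^8 W.
P_in = P_out/η = 4.1134×10^8/0.954 = 4.3118×10^8 W.
I_p = P_in/V_p = 4.3118×10^8/11000 = 39200 A.

I_p ≈ 39200 A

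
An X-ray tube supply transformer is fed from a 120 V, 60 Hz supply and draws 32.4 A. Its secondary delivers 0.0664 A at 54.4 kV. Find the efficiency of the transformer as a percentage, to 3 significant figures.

η ≈ 92.9%

P_in = 120 × 32.4 = 3888.00 W.
P_out = 54400 × 0.0664 = 3612.16 W.
η = P_out/P_in = 3612.16/3888.00 = 0.929.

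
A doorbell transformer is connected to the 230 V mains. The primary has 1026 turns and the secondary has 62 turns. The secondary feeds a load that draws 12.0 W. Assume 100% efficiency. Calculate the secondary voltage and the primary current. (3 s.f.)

V_s = V_p × N_s/N_p = 230 × 62/1026 = 13.899 V.
I_s = P/V_s = 12.0/13.899 = 0.86339 A.
I_p = I_s × N_s/N_p = 0.86339 × 62/1026 = 0.0522 A.

V_s ≈ 13.9 V, I_p ≈ 0.0522 A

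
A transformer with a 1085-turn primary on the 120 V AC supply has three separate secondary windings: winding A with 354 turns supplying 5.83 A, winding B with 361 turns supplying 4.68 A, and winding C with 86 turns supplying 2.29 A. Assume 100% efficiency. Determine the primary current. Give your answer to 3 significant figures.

I_p ≈ 3.64 A

V_A = 120 × 354/1085 = 39.152 V; V_B = 120 × 361/1085 = 39.926 V; V_C = 120 × 86/1085 = 9.5115 V.
P_out = V_A I_A + V_B I_B + V_C I_C = 39.152×5.83 + 39.926×4.68 + 9.5115×2.29 = 228.26 + 186.85 + 21.781 = 436.89 W.
Ideal ⇒ P_in = P_out, so I_p = P_out/V_p = 436.89/120 = 3.64 A.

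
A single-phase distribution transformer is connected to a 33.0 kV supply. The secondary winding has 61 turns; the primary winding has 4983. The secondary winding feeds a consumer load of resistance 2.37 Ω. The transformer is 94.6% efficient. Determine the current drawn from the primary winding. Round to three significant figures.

I_p ≈ 2.21 A

V_s = 33000 × 61/4983 = 403.97 V.
I_s = V_s/R = 403.97/2.37 = 170.45 A.
P_out = V_s I_s = 403.97 × 170.45 = 68858 W.
P_in = P_out/η = 68858/0.946 = 72789 W.
I_p = P_in/V_p = 72789/33000 = 2.21 A.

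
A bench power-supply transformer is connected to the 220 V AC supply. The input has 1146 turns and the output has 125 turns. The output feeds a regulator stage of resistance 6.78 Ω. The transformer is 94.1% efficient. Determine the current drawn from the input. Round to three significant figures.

V_out = 220 × 125/1146 = 23.997 V.
I_out = V_out/R = 23.997/6.78 = 3.5393 A.
P_out = V_out I_out = 23.997 × 3.5393 = 84.931 W.
P_in = P_out/η = 84.931/0.941 = 90.256 W.
I_in = P_in/V_in = 90.256/220 = 0.410 A.

I_in ≈ 0.410 A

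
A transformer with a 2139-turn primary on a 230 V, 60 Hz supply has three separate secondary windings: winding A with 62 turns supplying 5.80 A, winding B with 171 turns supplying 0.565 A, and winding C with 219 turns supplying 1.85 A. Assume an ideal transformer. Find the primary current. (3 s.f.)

I_p ≈ 0.403 A

V_A = 230 × 62/2139 = 6.6667 V; V_B = 230 × 171/2139 = 18.387 V; V_C = 230 × 219/2139 = 23.548 V.
P_out = V_A I_A + V_B I_B + V_C I_C = 6.6667×5.80 + 18.387×0.565 + 23.548×1.85 = 38.667 + 10.389 + 43.565 = 92.620 W.
Ideal ⇒ P_in = P_out, so I_p = P_out/V_p = 92.620/230 = 0.403 A.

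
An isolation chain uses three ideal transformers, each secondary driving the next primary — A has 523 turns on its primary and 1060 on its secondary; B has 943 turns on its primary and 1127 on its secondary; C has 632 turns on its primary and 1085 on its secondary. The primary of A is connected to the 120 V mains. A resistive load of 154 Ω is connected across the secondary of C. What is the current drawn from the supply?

I_supply ≈ 13.5 A

After A: V = 120.00 × 1060/523 = 243.21 V.
After B: V = 243.21 × 1127/943 = 290.67 V.
After C: V = 290.67 × 1085/632 = 499.01 V.
I_load = 499.01/154 = 3.2403 A, so P_out = 499.01 × 3.2403 = 1617.0 W.
All ideal ⇒ P_in = P_out, so I_supply = 1617.0/120 = 13.5 A.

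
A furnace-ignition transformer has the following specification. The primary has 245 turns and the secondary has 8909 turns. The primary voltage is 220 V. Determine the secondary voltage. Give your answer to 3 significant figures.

V_s/V_p = N_s/N_p, so V_s = 220 × 8909/245 = 8000 V.

V_s ≈ 8000 V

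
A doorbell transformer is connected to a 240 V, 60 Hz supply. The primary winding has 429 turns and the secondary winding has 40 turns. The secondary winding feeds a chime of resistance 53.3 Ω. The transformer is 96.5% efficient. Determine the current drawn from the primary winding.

I_p ≈ 0.0406 A

V_s = 240 × 40/429 = 22.378 V.
I_s = V_s/R = 22.378/53.3 = 0.41984 A.
P_out = V_s I_s = 22.378 × 0.41984 = 9.3951 W.
P_in = P_out/η = 9.3951/0.965 = 9.7358 W.
I_p = P_in/V_p = 9.7358/240 = 0.0406 A.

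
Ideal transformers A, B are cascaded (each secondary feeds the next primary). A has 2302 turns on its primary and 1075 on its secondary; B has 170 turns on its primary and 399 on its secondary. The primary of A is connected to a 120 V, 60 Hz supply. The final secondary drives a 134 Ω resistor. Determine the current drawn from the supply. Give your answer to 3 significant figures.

Secondary of A: V = 120.00 × 1075/2302 = 56.038 V.
Secondary of B: V = 56.038 × 399/170 = 131.53 V.
I_load = 131.53/134 = 0.98153 A, so P_out = 131.53 × 0.98153 = 129.10 W.
All ideal ⇒ P_in = P_out, so I_supply = 129.10/120 = 1.08 A.

I_supply ≈ 1.08 A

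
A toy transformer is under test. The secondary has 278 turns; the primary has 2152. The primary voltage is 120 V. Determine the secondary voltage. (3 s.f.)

V_s ≈ 15.5 V

V_s/V_p = N_s/N_p, so V_s = 120 × 278/2152 = 15.5 V.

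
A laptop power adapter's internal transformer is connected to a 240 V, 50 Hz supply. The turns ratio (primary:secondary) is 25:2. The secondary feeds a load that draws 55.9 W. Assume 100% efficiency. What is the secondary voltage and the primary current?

V_s ≈ 19.2 V, I_p ≈ 0.233 A

V_s = V_p × N_s/N_p = 240 × 2/25 = 19.200 V.
I_s = P/V_s = 55.9/19.200 = 2.9115 A.
I_p = I_s × N_s/N_p = 2.9115 × 2/25 = 0.233 A.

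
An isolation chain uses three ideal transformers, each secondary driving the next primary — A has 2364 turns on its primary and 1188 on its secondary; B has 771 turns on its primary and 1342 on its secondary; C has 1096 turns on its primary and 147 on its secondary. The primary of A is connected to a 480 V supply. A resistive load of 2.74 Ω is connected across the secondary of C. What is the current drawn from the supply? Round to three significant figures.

Secondary of A: V = 480.00 × 1188/2364 = 241.22 V.
Secondary of B: V = 241.22 × 1342/771 = 419.86 V.
Secondary of C: V = 419.86 × 147/1096 = 56.314 V.
I_load = 56.314/2.74 = 20.552 A, so P_out = 56.314 × 20.552 = 1157.4 W.
All ideal ⇒ P_in = P_out, so I_supply = 1157.4/480 = 2.41 A.

I_supply ≈ 2.41 A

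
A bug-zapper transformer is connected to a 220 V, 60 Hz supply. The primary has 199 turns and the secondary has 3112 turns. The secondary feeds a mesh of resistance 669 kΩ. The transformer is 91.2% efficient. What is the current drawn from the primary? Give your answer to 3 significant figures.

V_s = 220 × 3112/199 = 3440.4 V.
I_s = V_s/R = 3440.4/669000 = 0.0051426 A.
P_out = V_s I_s = 3440.4 × 0.0051426 = 17.693 W.
P_in = P_out/η = 17.693/0.912 = 19.400 W.
I_p = P_in/V_p = 19.400/220 = 0.0882 A.

I_p ≈ 0.0882 A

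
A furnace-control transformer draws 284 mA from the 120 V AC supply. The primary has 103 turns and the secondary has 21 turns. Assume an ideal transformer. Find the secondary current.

I_s/I_p = N_p/N_s, so I_s = 0.284 × 103/21 = 1.39 A.

I_s ≈ 1.39 A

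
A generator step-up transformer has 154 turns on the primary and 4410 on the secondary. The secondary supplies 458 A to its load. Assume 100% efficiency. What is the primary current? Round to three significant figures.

I_p ≈ 13100 A

For an ideal transformer I_p/I_s = N_s/N_p, so I_p = 458 × 4410/154 = 13100 A.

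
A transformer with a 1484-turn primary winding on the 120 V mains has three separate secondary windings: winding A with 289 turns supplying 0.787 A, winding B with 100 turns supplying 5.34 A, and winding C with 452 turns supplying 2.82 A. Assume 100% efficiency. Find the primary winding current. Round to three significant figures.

I_p ≈ 1.37 A

V_A = 120 × 289/1484 = 23.369 V; V_B = 120 × 100/1484 = 8.0863 V; V_C = 120 × 452/1484 = 36.550 V.
P_out = V_A I_A + V_B I_B + V_C I_C = 23.369×0.787 + 8.0863×5.34 + 36.550×2.82 = 18.392 + 43.181 + 103.07 = 164.64 W.
Ideal ⇒ P_in = P_out, so I_p = P_out/V_p = 164.64/120 = 1.37 A.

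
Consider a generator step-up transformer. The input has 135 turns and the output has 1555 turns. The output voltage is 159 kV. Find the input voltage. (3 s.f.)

V_in ≈ 13800 V

V_in/V_out = N_in/N_out, so V_in = 159000 × 135/1555 = 13800 V.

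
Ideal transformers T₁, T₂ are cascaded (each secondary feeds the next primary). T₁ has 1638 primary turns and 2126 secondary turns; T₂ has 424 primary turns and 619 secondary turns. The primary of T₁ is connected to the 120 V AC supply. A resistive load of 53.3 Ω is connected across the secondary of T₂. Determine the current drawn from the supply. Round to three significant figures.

I_supply ≈ 8.08 A

Secondary of T₁: V = 120.00 × 2126/1638 = 155.75 V.
Secondary of T₂: V = 155.75 × 619/424 = 227.38 V.
I_load = 227.38/53.3 = 4.2661 A, so P_out = 227.38 × 4.2661 = 970.03 W.
All ideal ⇒ P_in = P_out, so I_supply = 970.03/120 = 8.08 A.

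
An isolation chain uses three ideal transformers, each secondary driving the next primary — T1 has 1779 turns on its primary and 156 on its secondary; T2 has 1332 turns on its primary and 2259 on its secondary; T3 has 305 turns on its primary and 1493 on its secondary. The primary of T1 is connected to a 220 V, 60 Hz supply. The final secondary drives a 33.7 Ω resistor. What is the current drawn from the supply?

I_supply ≈ 3.46 A

Secondary of T1: V = 220.00 × 156/1779 = 19.292 V.
Secondary of T2: V = 19.292 × 2259/1332 = 32.718 V.
Secondary of T3: V = 32.718 × 1493/305 = 160.16 V.
I_load = 160.16/33.7 = 4.7524 A, so P_out = 160.16 × 4.7524 = 761.13 W.
All ideal ⇒ P_in = P_out, so I_supply = 761.13/220 = 3.46 A.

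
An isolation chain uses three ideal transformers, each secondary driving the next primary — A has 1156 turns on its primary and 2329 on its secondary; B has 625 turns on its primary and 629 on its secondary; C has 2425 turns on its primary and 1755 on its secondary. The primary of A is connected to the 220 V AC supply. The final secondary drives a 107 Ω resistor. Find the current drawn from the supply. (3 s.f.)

After A: V = 220.00 × 2329/1156 = 443.24 V.
After B: V = 443.24 × 629/625 = 446.07 V.
After C: V = 446.07 × 1755/2425 = 322.83 V.
I_load = 322.83/107 = 3.0171 A, so P_out = 322.83 × 3.0171 = 974.00 W.
All ideal ⇒ P_in = P_out, so I_supply = 974.00/220 = 4.43 A.

I_supply ≈ 4.43 A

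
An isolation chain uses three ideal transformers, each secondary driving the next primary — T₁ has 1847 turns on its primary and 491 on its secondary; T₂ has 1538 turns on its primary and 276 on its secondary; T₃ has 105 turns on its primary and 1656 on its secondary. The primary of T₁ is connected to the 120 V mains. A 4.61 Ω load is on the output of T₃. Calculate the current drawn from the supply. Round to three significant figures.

Secondary of T₁: V = 120.00 × 491/1847 = 31.900 V.
Secondary of T₂: V = 31.900 × 276/1538 = 5.7246 V.
Secondary of T₃: V = 5.7246 × 1656/105 = 90.286 V.
I_load = 90.286/4.61 = 19.585 A, so P_out = 90.286 × 19.585 = 1768.2 W.
All ideal ⇒ P_in = P_out, so I_supply = 1768.2/120 = 14.7 A.

I_supply ≈ 14.7 A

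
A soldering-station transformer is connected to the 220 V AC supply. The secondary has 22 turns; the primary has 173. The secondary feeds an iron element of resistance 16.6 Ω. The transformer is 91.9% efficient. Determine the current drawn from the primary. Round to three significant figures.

V_s = 220 × 22/173 = 27.977 V.
I_s = V_s/R = 27.977/16.6 = 1.6854 A.
P_out = V_s I_s = 27.977 × 1.6854 = 47.151 W.
P_in = P_out/η = 47.151/0.919 = 51.307 W.
I_p = P_in/V_p = 51.307/220 = 0.233 A.

I_p ≈ 0.233 A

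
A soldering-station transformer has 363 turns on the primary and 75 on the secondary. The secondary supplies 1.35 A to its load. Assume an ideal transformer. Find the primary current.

I_p ≈ 0.279 A

For an ideal transformer I_p/I_s = N_s/N_p, so I_p = 1.35 × 75/363 = 0.279 A.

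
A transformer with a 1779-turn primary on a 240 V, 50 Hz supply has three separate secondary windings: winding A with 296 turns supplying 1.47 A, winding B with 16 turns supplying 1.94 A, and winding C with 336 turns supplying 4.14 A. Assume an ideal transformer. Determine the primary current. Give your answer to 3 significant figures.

V_A = 240 × 296/1779 = 39.933 V; V_B = 240 × 16/1779 = 2.1585 V; V_C = 240 × 336/1779 = 45.329 V.
P_out = V_A I_A + V_B I_B + V_C I_C = 39.933×1.47 + 2.1585×1.94 + 45.329×4.14 = 58.701 + 4.1875 + 187.66 = 250.55 W.
Ideal ⇒ P_in = P_out, so I_p = P_out/V_p = 250.55/240 = 1.04 A.

I_p ≈ 1.04 A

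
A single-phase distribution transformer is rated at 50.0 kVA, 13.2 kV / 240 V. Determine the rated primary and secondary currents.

I_p = S/V_p = 50000/13200 = 3.79 A.
I_s = S/V_s = 50000/240 = 208 A.

I_p ≈ 3.79 A, I_s ≈ 208 A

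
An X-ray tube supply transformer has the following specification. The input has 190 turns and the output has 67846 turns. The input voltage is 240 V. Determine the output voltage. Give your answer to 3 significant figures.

V_out/V_in = N_out/N_in, so V_out = 240 × 67846/190 = 85700 V.

V_out ≈ 85700 V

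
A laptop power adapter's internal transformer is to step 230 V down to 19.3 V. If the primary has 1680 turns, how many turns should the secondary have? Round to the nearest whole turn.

N_s/N_p = V_s/V_p, so N_s = 1680 × 19.3/230 = 141.0 ≈ 141 turns.

N_s = 141 turns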